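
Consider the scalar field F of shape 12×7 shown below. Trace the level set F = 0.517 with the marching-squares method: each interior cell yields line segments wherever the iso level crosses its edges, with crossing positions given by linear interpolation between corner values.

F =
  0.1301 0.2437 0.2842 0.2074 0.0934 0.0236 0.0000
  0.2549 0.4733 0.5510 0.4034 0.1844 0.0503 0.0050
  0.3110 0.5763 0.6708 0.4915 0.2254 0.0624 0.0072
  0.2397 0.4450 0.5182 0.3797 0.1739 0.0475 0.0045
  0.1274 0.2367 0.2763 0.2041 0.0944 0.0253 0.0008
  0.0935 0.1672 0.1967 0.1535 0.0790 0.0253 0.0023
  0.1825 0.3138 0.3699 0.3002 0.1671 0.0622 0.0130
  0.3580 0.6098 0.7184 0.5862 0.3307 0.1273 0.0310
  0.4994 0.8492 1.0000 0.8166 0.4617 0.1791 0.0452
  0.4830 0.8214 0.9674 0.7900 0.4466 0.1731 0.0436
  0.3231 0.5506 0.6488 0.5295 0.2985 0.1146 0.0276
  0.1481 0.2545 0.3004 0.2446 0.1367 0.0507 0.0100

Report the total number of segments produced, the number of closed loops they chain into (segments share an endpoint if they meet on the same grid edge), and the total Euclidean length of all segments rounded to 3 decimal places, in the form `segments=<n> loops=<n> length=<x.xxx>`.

cell (0,1): code 0100 → (0.873,2.000)–(1.000,1.562)
cell (0,2): code 1000 → (1.000,2.230)–(0.873,2.000)
cell (1,0): code 0100 → (1.424,1.000)–(2.000,0.776)
cell (1,1): code 1110 → (1.000,1.562)–(1.424,1.000)
cell (1,2): code 1001 → (2.000,2.858)–(1.000,2.230)
cell (2,0): code 0010 → (2.000,0.776)–(2.452,1.000)
cell (2,1): code 0111 → (2.452,1.000)–(3.000,1.984)
cell (2,2): code 1001 → (3.000,2.009)–(2.000,2.858)
cell (3,1): code 0010 → (3.000,1.984)–(3.005,2.000)
cell (3,2): code 0001 → (3.005,2.000)–(3.000,2.009)
cell (6,0): code 0100 → (6.686,1.000)–(7.000,0.631)
cell (6,1): code 1100 → (6.422,2.000)–(6.686,1.000)
cell (6,2): code 1100 → (6.758,3.000)–(6.422,2.000)
cell (6,3): code 1000 → (7.000,3.271)–(6.758,3.000)
cell (7,0): code 0110 → (7.000,0.631)–(8.000,0.050)
cell (7,3): code 1001 → (8.000,3.844)–(7.000,3.271)
cell (8,0): code 0110 → (8.000,0.050)–(9.000,0.100)
cell (8,3): code 1001 → (9.000,3.795)–(8.000,3.844)
cell (9,0): code 0110 → (9.000,0.100)–(10.000,0.852)
cell (9,3): code 1001 → (10.000,3.054)–(9.000,3.795)
cell (10,0): code 0010 → (10.000,0.852)–(10.113,1.000)
cell (10,1): code 0011 → (10.113,1.000)–(10.378,2.000)
cell (10,2): code 0011 → (10.378,2.000)–(10.044,3.000)
cell (10,3): code 0001 → (10.044,3.000)–(10.000,3.054)
total: 24 segments, chained into 2 closed loop(s), length Σ = 18.279247

segments=24 loops=2 length=18.279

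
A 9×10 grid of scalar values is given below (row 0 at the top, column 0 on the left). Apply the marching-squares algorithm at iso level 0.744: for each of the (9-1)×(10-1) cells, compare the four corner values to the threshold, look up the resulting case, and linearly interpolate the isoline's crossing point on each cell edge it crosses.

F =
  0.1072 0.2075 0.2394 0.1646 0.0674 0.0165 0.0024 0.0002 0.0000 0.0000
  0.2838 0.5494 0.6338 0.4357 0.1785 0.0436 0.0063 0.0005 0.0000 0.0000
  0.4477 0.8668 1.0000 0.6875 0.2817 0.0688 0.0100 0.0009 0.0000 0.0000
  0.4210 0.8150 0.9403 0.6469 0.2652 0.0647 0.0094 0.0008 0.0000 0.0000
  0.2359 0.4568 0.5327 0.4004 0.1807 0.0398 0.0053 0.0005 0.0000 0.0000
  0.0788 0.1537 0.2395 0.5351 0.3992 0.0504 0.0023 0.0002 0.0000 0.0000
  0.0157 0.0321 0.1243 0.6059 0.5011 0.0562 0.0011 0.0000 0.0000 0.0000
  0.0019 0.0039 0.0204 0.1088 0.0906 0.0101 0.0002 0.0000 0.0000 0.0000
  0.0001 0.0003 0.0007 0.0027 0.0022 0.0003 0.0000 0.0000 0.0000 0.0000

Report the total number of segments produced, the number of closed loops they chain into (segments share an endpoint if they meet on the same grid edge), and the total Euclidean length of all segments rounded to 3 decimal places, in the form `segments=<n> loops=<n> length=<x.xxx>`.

segments=8 loops=1 length=6.759

cell (1,0): code 0100 → (1.613,1.000)–(2.000,0.707)
cell (1,1): code 1100 → (1.301,2.000)–(1.613,1.000)
cell (1,2): code 1000 → (2.000,2.819)–(1.301,2.000)
cell (2,0): code 0110 → (2.000,0.707)–(3.000,0.820)
cell (2,2): code 1001 → (3.000,2.669)–(2.000,2.819)
cell (3,0): code 0010 → (3.000,0.820)–(3.198,1.000)
cell (3,1): code 0011 → (3.198,1.000)–(3.482,2.000)
cell (3,2): code 0001 → (3.482,2.000)–(3.000,2.669)
total: 8 segments, chained into 1 closed loop(s), length Σ = 6.759030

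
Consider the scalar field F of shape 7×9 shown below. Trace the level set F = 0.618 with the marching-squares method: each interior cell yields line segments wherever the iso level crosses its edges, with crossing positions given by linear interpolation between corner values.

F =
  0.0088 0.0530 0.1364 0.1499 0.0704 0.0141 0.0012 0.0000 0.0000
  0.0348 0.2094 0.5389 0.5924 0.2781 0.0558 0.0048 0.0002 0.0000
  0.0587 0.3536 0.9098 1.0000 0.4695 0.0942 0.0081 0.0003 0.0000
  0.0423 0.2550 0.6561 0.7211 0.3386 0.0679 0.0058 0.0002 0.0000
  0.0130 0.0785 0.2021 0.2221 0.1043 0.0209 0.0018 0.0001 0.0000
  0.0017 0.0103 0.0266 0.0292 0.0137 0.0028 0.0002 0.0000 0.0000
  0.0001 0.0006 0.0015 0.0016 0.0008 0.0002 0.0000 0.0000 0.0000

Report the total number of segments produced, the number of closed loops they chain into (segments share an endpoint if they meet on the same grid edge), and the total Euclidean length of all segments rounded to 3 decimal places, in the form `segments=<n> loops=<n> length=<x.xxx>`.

cell (1,1): code 0100 → (1.213,2.000)–(2.000,1.475)
cell (1,2): code 1100 → (1.063,3.000)–(1.213,2.000)
cell (1,3): code 1000 → (2.000,3.720)–(1.063,3.000)
cell (2,1): code 0110 → (2.000,1.475)–(3.000,1.905)
cell (2,3): code 1001 → (3.000,3.270)–(2.000,3.720)
cell (3,1): code 0010 → (3.000,1.905)–(3.084,2.000)
cell (3,2): code 0011 → (3.084,2.000)–(3.207,3.000)
cell (3,3): code 0001 → (3.207,3.000)–(3.000,3.270)
total: 8 segments, chained into 1 closed loop(s), length Σ = 6.797815

segments=8 loops=1 length=6.798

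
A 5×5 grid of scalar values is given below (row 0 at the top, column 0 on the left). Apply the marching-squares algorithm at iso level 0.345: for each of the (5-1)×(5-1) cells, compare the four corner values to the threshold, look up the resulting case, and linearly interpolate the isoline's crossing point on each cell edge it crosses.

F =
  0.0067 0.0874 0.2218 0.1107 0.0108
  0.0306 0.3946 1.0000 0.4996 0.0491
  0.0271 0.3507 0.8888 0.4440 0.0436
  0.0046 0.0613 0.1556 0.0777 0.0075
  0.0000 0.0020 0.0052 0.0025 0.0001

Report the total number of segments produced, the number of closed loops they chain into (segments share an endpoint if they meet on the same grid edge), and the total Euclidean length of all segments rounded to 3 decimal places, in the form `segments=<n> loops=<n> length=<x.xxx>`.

segments=10 loops=1 length=7.783

cell (0,0): code 0100 → (0.839,1.000)–(1.000,0.864)
cell (0,1): code 1100 → (0.158,2.000)–(0.839,1.000)
cell (0,2): code 1100 → (0.602,3.000)–(0.158,2.000)
cell (0,3): code 1000 → (1.000,3.343)–(0.602,3.000)
cell (1,0): code 0110 → (1.000,0.864)–(2.000,0.982)
cell (1,3): code 1001 → (2.000,3.247)–(1.000,3.343)
cell (2,0): code 0010 → (2.000,0.982)–(2.020,1.000)
cell (2,1): code 0011 → (2.020,1.000)–(2.742,2.000)
cell (2,2): code 0011 → (2.742,2.000)–(2.270,3.000)
cell (2,3): code 0001 → (2.270,3.000)–(2.000,3.247)
total: 10 segments, chained into 1 closed loop(s), length Σ = 7.783337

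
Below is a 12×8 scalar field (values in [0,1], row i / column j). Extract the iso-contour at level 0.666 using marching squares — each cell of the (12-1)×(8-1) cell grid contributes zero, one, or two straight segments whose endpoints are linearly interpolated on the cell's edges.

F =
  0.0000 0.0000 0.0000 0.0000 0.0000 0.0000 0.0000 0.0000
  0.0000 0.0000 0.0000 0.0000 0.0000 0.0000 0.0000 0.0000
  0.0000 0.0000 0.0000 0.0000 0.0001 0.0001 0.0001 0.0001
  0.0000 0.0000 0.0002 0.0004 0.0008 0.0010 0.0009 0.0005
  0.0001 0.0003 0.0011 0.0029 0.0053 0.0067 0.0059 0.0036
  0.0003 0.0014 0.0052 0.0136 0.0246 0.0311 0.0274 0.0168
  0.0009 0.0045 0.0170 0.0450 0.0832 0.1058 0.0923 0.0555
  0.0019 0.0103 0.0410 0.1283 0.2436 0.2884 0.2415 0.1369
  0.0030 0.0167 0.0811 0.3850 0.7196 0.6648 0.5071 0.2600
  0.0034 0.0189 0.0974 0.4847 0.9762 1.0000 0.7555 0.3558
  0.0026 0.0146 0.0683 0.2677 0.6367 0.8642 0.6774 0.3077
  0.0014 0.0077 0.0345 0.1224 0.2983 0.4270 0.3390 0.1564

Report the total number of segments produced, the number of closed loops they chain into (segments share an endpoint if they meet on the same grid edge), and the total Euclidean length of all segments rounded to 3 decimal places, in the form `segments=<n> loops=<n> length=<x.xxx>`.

segments=12 loops=1 length=8.314

cell (7,3): code 0100 → (7.887,4.000)–(8.000,3.840)
cell (7,4): code 1000 → (8.000,4.978)–(7.887,4.000)
cell (8,3): code 0110 → (8.000,3.840)–(9.000,3.369)
cell (8,4): code 1101 → (8.004,5.000)–(8.000,4.978)
cell (8,5): code 1100 → (8.640,6.000)–(8.004,5.000)
cell (8,6): code 1000 → (9.000,6.224)–(8.640,6.000)
cell (9,3): code 0010 → (9.000,3.369)–(9.914,4.000)
cell (9,4): code 0111 → (9.914,4.000)–(10.000,4.129)
cell (9,6): code 1001 → (10.000,6.031)–(9.000,6.224)
cell (10,4): code 0010 → (10.000,4.129)–(10.453,5.000)
cell (10,5): code 0011 → (10.453,5.000)–(10.034,6.000)
cell (10,6): code 0001 → (10.034,6.000)–(10.000,6.031)
total: 12 segments, chained into 1 closed loop(s), length Σ = 8.313533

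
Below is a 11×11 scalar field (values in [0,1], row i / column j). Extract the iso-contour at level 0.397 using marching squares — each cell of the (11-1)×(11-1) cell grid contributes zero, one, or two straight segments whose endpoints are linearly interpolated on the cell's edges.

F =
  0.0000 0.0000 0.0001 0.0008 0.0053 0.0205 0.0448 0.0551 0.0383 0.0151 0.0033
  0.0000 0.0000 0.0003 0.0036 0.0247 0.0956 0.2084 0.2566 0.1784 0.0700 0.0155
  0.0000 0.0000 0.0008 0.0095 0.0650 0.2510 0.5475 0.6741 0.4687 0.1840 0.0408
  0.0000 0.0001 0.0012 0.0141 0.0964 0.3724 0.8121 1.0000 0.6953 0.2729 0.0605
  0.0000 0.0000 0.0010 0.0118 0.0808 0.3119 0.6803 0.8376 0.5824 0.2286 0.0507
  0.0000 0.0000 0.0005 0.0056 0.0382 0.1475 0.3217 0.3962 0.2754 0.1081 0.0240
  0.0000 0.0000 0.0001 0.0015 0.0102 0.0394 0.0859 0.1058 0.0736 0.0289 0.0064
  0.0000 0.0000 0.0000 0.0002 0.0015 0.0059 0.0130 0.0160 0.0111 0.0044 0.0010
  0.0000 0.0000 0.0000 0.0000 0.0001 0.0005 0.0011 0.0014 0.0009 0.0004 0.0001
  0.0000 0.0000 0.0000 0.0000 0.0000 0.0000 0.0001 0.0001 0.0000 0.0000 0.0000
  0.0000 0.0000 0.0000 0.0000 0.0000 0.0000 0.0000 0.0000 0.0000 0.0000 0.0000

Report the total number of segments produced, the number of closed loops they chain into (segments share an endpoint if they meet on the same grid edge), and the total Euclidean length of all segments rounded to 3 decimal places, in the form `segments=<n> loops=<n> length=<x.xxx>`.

cell (1,5): code 0100 → (1.556,6.000)–(2.000,5.492)
cell (1,6): code 1100 → (1.336,7.000)–(1.556,6.000)
cell (1,7): code 1100 → (1.753,8.000)–(1.336,7.000)
cell (1,8): code 1000 → (2.000,8.252)–(1.753,8.000)
cell (2,5): code 0110 → (2.000,5.492)–(3.000,5.056)
cell (2,8): code 1001 → (3.000,8.706)–(2.000,8.252)
cell (3,5): code 0110 → (3.000,5.056)–(4.000,5.231)
cell (3,8): code 1001 → (4.000,8.524)–(3.000,8.706)
cell (4,5): code 0010 → (4.000,5.231)–(4.790,6.000)
cell (4,6): code 0011 → (4.790,6.000)–(4.998,7.000)
cell (4,7): code 0011 → (4.998,7.000)–(4.604,8.000)
cell (4,8): code 0001 → (4.604,8.000)–(4.000,8.524)
total: 12 segments, chained into 1 closed loop(s), length Σ = 11.353814

segments=12 loops=1 length=11.354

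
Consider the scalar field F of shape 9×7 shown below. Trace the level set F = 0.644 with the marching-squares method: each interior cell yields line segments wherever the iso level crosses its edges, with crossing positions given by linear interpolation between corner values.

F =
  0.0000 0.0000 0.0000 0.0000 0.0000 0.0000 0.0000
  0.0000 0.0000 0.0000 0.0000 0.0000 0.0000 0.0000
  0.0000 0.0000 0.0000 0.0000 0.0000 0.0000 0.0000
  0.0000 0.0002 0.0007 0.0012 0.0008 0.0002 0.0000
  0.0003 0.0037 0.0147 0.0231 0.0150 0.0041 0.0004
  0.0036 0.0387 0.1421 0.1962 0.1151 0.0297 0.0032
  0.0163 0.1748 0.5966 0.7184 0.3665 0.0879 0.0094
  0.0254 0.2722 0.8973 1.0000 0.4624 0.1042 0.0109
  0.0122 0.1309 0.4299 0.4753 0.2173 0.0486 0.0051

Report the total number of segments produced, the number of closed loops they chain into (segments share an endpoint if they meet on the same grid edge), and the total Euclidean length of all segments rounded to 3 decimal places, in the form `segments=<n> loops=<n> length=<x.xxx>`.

segments=8 loops=1 length=5.968

cell (5,2): code 0100 → (5.858,3.000)–(6.000,2.389)
cell (5,3): code 1000 → (6.000,3.211)–(5.858,3.000)
cell (6,1): code 0100 → (6.158,2.000)–(7.000,1.595)
cell (6,2): code 1110 → (6.000,2.389)–(6.158,2.000)
cell (6,3): code 1001 → (7.000,3.662)–(6.000,3.211)
cell (7,1): code 0010 → (7.000,1.595)–(7.542,2.000)
cell (7,2): code 0011 → (7.542,2.000)–(7.678,3.000)
cell (7,3): code 0001 → (7.678,3.000)–(7.000,3.662)
total: 8 segments, chained into 1 closed loop(s), length Σ = 5.967761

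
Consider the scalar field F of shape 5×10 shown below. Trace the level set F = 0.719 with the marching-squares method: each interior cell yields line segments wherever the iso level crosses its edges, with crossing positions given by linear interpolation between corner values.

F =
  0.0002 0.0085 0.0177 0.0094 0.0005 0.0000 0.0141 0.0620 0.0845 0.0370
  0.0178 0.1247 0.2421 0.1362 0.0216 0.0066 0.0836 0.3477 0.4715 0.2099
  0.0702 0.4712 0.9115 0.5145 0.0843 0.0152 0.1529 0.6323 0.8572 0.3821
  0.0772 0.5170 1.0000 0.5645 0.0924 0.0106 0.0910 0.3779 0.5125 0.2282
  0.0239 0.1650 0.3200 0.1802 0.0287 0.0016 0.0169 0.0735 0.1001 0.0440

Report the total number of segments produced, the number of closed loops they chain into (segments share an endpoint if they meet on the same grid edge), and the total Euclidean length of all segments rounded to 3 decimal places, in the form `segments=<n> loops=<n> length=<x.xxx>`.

segments=10 loops=2 length=6.992

cell (1,1): code 0100 → (1.712,2.000)–(2.000,1.563)
cell (1,2): code 1000 → (2.000,2.485)–(1.712,2.000)
cell (1,7): code 0100 → (1.642,8.000)–(2.000,7.386)
cell (1,8): code 1000 → (2.000,8.291)–(1.642,8.000)
cell (2,1): code 0110 → (2.000,1.563)–(3.000,1.418)
cell (2,2): code 1001 → (3.000,2.645)–(2.000,2.485)
cell (2,7): code 0010 → (2.000,7.386)–(2.401,8.000)
cell (2,8): code 0001 → (2.401,8.000)–(2.000,8.291)
cell (3,1): code 0010 → (3.000,1.418)–(3.413,2.000)
cell (3,2): code 0001 → (3.413,2.000)–(3.000,2.645)
total: 10 segments, chained into 2 closed loop(s), length Σ = 6.991952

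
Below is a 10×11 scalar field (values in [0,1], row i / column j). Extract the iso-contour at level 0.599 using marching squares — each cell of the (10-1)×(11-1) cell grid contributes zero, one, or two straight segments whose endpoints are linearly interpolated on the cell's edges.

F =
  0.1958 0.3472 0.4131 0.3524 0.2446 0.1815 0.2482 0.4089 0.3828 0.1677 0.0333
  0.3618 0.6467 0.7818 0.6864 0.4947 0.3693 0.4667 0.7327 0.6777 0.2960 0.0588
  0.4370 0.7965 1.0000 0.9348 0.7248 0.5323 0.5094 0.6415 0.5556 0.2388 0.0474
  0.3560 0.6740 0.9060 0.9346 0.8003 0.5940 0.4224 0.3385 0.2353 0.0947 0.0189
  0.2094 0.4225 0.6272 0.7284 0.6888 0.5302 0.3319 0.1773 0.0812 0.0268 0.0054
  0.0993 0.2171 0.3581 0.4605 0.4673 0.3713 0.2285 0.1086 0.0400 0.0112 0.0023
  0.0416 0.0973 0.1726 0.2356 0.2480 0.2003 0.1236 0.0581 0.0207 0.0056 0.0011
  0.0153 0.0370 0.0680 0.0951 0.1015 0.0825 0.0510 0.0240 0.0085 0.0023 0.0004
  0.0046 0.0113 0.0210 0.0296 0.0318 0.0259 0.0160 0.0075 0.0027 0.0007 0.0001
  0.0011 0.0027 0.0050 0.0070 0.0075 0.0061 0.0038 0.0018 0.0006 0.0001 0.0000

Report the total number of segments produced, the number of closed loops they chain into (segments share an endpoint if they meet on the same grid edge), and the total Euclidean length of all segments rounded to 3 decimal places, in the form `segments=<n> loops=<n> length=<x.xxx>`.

segments=24 loops=2 length=18.257

cell (0,0): code 0100 → (0.841,1.000)–(1.000,0.833)
cell (0,1): code 1100 → (0.504,2.000)–(0.841,1.000)
cell (0,2): code 1100 → (0.738,3.000)–(0.504,2.000)
cell (0,3): code 1000 → (1.000,3.456)–(0.738,3.000)
cell (0,6): code 0100 → (0.587,7.000)–(1.000,6.497)
cell (0,7): code 1100 → (0.733,8.000)–(0.587,7.000)
cell (0,8): code 1000 → (1.000,8.206)–(0.733,8.000)
cell (1,0): code 0110 → (1.000,0.833)–(2.000,0.451)
cell (1,3): code 1101 → (1.453,4.000)–(1.000,3.456)
cell (1,4): code 1000 → (2.000,4.654)–(1.453,4.000)
cell (1,6): code 0110 → (1.000,6.497)–(2.000,6.678)
cell (1,7): code 1011 → (2.000,7.495)–(1.645,8.000)
cell (1,8): code 0001 → (1.645,8.000)–(1.000,8.206)
cell (2,0): code 0110 → (2.000,0.451)–(3.000,0.764)
cell (2,4): code 1001 → (3.000,4.976)–(2.000,4.654)
cell (2,6): code 0010 → (2.000,6.678)–(2.140,7.000)
cell (2,7): code 0001 → (2.140,7.000)–(2.000,7.495)
cell (3,0): code 0010 → (3.000,0.764)–(3.298,1.000)
cell (3,1): code 0111 → (3.298,1.000)–(4.000,1.862)
cell (3,4): code 1001 → (4.000,4.566)–(3.000,4.976)
cell (4,1): code 0010 → (4.000,1.862)–(4.105,2.000)
cell (4,2): code 0011 → (4.105,2.000)–(4.483,3.000)
cell (4,3): code 0011 → (4.483,3.000)–(4.405,4.000)
cell (4,4): code 0001 → (4.405,4.000)–(4.000,4.566)
total: 24 segments, chained into 2 closed loop(s), length Σ = 18.256649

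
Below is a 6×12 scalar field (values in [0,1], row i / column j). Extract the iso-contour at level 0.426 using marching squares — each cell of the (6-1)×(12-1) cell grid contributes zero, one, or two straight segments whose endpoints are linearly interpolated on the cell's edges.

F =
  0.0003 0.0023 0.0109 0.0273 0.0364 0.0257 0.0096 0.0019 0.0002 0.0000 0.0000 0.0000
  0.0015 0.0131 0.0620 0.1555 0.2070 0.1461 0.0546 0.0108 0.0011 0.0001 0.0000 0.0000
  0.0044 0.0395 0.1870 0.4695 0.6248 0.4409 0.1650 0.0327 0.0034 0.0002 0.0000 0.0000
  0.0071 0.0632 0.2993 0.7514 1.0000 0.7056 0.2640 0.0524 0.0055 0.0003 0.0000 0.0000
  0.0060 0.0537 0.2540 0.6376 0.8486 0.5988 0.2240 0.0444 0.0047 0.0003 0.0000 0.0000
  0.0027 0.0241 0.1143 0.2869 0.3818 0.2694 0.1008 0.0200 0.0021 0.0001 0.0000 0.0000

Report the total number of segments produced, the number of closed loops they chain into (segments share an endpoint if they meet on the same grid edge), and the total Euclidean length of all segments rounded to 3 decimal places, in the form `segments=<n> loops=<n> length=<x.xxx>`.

cell (1,2): code 0100 → (1.861,3.000)–(2.000,2.846)
cell (1,3): code 1100 → (1.524,4.000)–(1.861,3.000)
cell (1,4): code 1100 → (1.949,5.000)–(1.524,4.000)
cell (1,5): code 1000 → (2.000,5.054)–(1.949,5.000)
cell (2,2): code 0110 → (2.000,2.846)–(3.000,2.280)
cell (2,5): code 1001 → (3.000,5.633)–(2.000,5.054)
cell (3,2): code 0110 → (3.000,2.280)–(4.000,2.448)
cell (3,5): code 1001 → (4.000,5.461)–(3.000,5.633)
cell (4,2): code 0010 → (4.000,2.448)–(4.603,3.000)
cell (4,3): code 0011 → (4.603,3.000)–(4.905,4.000)
cell (4,4): code 0011 → (4.905,4.000)–(4.525,5.000)
cell (4,5): code 0001 → (4.525,5.000)–(4.000,5.461)
total: 12 segments, chained into 1 closed loop(s), length Σ = 10.386942

segments=12 loops=1 length=10.387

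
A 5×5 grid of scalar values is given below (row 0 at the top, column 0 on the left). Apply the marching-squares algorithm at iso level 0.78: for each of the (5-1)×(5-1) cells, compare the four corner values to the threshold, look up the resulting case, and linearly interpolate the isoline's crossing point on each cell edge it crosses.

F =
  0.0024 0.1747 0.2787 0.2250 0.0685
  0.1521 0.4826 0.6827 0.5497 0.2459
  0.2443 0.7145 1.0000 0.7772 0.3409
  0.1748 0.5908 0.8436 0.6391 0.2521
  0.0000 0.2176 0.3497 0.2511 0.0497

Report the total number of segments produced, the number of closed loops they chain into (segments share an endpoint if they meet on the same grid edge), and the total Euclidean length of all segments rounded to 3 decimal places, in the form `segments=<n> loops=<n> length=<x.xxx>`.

cell (1,1): code 0100 → (1.307,2.000)–(2.000,1.229)
cell (1,2): code 1000 → (2.000,2.987)–(1.307,2.000)
cell (2,1): code 0110 → (2.000,1.229)–(3.000,1.748)
cell (2,2): code 1001 → (3.000,2.311)–(2.000,2.987)
cell (3,1): code 0010 → (3.000,1.748)–(3.129,2.000)
cell (3,2): code 0001 → (3.129,2.000)–(3.000,2.311)
total: 6 segments, chained into 1 closed loop(s), length Σ = 5.196322

segments=6 loops=1 length=5.196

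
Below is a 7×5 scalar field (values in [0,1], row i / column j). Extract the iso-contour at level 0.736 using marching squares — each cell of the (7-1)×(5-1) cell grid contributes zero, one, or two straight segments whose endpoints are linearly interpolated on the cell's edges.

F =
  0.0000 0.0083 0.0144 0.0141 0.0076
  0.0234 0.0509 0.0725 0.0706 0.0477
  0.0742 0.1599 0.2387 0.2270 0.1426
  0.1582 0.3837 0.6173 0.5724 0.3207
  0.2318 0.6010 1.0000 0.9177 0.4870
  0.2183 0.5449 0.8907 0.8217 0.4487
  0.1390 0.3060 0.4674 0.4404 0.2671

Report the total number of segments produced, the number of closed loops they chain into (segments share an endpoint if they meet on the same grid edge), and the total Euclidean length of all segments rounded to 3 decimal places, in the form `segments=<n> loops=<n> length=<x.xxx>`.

segments=8 loops=1 length=6.594

cell (3,1): code 0100 → (3.310,2.000)–(4.000,1.338)
cell (3,2): code 1100 → (3.474,3.000)–(3.310,2.000)
cell (3,3): code 1000 → (4.000,3.422)–(3.474,3.000)
cell (4,1): code 0110 → (4.000,1.338)–(5.000,1.553)
cell (4,3): code 1001 → (5.000,3.230)–(4.000,3.422)
cell (5,1): code 0010 → (5.000,1.553)–(5.365,2.000)
cell (5,2): code 0011 → (5.365,2.000)–(5.225,3.000)
cell (5,3): code 0001 → (5.225,3.000)–(5.000,3.230)
total: 8 segments, chained into 1 closed loop(s), length Σ = 6.593513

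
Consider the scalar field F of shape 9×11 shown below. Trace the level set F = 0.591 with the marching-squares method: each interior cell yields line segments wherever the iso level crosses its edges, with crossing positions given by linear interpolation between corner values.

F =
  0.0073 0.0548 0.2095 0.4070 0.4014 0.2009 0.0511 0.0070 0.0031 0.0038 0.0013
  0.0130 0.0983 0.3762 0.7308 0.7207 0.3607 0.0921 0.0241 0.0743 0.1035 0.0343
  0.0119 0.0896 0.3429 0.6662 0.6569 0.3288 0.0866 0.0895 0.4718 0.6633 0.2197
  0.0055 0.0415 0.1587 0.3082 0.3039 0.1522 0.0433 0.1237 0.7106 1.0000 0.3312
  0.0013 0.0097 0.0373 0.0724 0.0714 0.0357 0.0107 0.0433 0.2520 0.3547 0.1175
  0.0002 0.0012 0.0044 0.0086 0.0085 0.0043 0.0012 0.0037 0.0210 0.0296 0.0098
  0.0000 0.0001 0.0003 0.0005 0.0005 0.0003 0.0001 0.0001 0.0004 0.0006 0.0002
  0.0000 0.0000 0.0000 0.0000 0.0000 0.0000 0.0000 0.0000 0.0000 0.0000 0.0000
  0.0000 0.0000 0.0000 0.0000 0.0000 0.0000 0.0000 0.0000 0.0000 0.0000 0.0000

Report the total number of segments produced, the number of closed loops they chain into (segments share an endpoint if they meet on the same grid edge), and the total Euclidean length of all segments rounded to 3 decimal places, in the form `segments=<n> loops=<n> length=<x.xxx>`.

segments=16 loops=2 length=11.062

cell (0,2): code 0100 → (0.568,3.000)–(1.000,2.606)
cell (0,3): code 1100 → (0.594,4.000)–(0.568,3.000)
cell (0,4): code 1000 → (1.000,4.360)–(0.594,4.000)
cell (1,2): code 0110 → (1.000,2.606)–(2.000,2.767)
cell (1,4): code 1001 → (2.000,4.201)–(1.000,4.360)
cell (1,8): code 0100 → (1.871,9.000)–(2.000,8.622)
cell (1,9): code 1000 → (2.000,9.163)–(1.871,9.000)
cell (2,2): code 0010 → (2.000,2.767)–(2.210,3.000)
cell (2,3): code 0011 → (2.210,3.000)–(2.187,4.000)
cell (2,4): code 0001 → (2.187,4.000)–(2.000,4.201)
cell (2,7): code 0100 → (2.499,8.000)–(3.000,7.796)
cell (2,8): code 1110 → (2.000,8.622)–(2.499,8.000)
cell (2,9): code 1001 → (3.000,9.612)–(2.000,9.163)
cell (3,7): code 0010 → (3.000,7.796)–(3.261,8.000)
cell (3,8): code 0011 → (3.261,8.000)–(3.634,9.000)
cell (3,9): code 0001 → (3.634,9.000)–(3.000,9.612)
total: 16 segments, chained into 2 closed loop(s), length Σ = 11.062036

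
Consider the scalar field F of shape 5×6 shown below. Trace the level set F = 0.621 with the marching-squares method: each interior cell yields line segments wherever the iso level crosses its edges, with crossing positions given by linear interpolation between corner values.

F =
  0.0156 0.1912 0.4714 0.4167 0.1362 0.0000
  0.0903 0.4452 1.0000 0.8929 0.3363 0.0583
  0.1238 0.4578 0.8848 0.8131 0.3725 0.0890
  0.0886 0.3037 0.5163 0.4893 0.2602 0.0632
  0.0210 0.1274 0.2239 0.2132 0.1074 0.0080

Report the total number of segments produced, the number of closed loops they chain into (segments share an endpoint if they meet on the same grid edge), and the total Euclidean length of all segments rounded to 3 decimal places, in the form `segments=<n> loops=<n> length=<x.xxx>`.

cell (0,1): code 0100 → (0.283,2.000)–(1.000,1.317)
cell (0,2): code 1100 → (0.429,3.000)–(0.283,2.000)
cell (0,3): code 1000 → (1.000,3.489)–(0.429,3.000)
cell (1,1): code 0110 → (1.000,1.317)–(2.000,1.382)
cell (1,3): code 1001 → (2.000,3.436)–(1.000,3.489)
cell (2,1): code 0010 → (2.000,1.382)–(2.716,2.000)
cell (2,2): code 0011 → (2.716,2.000)–(2.593,3.000)
cell (2,3): code 0001 → (2.593,3.000)–(2.000,3.436)
total: 8 segments, chained into 1 closed loop(s), length Σ = 7.445198

segments=8 loops=1 length=7.445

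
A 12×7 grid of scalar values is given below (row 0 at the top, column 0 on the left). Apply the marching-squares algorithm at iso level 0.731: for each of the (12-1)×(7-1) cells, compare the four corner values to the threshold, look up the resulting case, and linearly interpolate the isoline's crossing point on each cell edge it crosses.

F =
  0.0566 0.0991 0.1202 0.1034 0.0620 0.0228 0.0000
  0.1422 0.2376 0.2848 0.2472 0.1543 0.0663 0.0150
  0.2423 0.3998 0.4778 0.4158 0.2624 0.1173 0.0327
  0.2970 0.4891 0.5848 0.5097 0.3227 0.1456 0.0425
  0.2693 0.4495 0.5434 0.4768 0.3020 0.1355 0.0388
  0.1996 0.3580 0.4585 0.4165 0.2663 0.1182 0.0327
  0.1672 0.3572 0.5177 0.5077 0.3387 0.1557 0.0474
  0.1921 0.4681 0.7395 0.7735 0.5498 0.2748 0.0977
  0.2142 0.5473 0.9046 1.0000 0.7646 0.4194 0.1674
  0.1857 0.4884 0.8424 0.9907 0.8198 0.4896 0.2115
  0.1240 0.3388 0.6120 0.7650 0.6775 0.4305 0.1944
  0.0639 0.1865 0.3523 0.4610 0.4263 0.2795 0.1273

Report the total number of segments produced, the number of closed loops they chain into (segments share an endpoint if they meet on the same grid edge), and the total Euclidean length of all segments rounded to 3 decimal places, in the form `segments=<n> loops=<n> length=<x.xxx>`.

segments=14 loops=1 length=9.347

cell (6,1): code 0100 → (6.962,2.000)–(7.000,1.969)
cell (6,2): code 1100 → (6.840,3.000)–(6.962,2.000)
cell (6,3): code 1000 → (7.000,3.190)–(6.840,3.000)
cell (7,1): code 0110 → (7.000,1.969)–(8.000,1.514)
cell (7,3): code 1101 → (7.844,4.000)–(7.000,3.190)
cell (7,4): code 1000 → (8.000,4.097)–(7.844,4.000)
cell (8,1): code 0110 → (8.000,1.514)–(9.000,1.685)
cell (8,4): code 1001 → (9.000,4.269)–(8.000,4.097)
cell (9,1): code 0010 → (9.000,1.685)–(9.484,2.000)
cell (9,2): code 0111 → (9.484,2.000)–(10.000,2.778)
cell (9,3): code 1011 → (10.000,3.389)–(9.624,4.000)
cell (9,4): code 0001 → (9.624,4.000)–(9.000,4.269)
cell (10,2): code 0010 → (10.000,2.778)–(10.112,3.000)
cell (10,3): code 0001 → (10.112,3.000)–(10.000,3.389)
total: 14 segments, chained into 1 closed loop(s), length Σ = 9.347491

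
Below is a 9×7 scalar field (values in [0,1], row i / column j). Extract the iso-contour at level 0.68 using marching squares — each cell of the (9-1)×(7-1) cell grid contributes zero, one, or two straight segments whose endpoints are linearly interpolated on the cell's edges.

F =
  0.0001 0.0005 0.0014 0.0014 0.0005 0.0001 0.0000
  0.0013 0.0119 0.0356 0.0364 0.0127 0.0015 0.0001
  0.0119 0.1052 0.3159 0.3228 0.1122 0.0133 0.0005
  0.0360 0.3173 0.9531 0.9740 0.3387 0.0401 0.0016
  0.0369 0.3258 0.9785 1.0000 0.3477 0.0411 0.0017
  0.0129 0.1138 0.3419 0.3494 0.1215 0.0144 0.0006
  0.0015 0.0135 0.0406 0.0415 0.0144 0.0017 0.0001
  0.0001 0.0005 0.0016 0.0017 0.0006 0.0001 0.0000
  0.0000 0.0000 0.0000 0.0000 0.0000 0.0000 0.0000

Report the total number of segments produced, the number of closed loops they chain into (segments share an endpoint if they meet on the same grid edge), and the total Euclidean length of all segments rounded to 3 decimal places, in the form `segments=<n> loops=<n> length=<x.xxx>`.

segments=8 loops=1 length=6.604

cell (2,1): code 0100 → (2.571,2.000)–(3.000,1.570)
cell (2,2): code 1100 → (2.549,3.000)–(2.571,2.000)
cell (2,3): code 1000 → (3.000,3.463)–(2.549,3.000)
cell (3,1): code 0110 → (3.000,1.570)–(4.000,1.543)
cell (3,3): code 1001 → (4.000,3.491)–(3.000,3.463)
cell (4,1): code 0010 → (4.000,1.543)–(4.469,2.000)
cell (4,2): code 0011 → (4.469,2.000)–(4.492,3.000)
cell (4,3): code 0001 → (4.492,3.000)–(4.000,3.491)
total: 8 segments, chained into 1 closed loop(s), length Σ = 6.604282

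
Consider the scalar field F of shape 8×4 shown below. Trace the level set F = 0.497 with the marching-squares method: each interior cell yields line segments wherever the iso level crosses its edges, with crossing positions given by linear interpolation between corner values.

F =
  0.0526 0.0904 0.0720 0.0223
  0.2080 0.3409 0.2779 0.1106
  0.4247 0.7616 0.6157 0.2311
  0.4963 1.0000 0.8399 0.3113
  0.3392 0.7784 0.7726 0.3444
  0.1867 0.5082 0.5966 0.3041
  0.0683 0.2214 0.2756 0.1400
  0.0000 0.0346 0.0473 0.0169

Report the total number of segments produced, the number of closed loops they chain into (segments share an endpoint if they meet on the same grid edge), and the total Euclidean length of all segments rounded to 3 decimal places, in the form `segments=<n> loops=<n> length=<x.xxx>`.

cell (1,0): code 0100 → (1.371,1.000)–(2.000,0.215)
cell (1,1): code 1100 → (1.649,2.000)–(1.371,1.000)
cell (1,2): code 1000 → (2.000,2.309)–(1.649,2.000)
cell (2,0): code 0110 → (2.000,0.215)–(3.000,0.001)
cell (2,2): code 1001 → (3.000,2.649)–(2.000,2.309)
cell (3,0): code 0110 → (3.000,0.001)–(4.000,0.359)
cell (3,2): code 1001 → (4.000,2.644)–(3.000,2.649)
cell (4,0): code 0110 → (4.000,0.359)–(5.000,0.965)
cell (4,2): code 1001 → (5.000,2.341)–(4.000,2.644)
cell (5,0): code 0010 → (5.000,0.965)–(5.039,1.000)
cell (5,1): code 0011 → (5.039,1.000)–(5.310,2.000)
cell (5,2): code 0001 → (5.310,2.000)–(5.000,2.341)
total: 12 segments, chained into 1 closed loop(s), length Σ = 10.415823

segments=12 loops=1 length=10.416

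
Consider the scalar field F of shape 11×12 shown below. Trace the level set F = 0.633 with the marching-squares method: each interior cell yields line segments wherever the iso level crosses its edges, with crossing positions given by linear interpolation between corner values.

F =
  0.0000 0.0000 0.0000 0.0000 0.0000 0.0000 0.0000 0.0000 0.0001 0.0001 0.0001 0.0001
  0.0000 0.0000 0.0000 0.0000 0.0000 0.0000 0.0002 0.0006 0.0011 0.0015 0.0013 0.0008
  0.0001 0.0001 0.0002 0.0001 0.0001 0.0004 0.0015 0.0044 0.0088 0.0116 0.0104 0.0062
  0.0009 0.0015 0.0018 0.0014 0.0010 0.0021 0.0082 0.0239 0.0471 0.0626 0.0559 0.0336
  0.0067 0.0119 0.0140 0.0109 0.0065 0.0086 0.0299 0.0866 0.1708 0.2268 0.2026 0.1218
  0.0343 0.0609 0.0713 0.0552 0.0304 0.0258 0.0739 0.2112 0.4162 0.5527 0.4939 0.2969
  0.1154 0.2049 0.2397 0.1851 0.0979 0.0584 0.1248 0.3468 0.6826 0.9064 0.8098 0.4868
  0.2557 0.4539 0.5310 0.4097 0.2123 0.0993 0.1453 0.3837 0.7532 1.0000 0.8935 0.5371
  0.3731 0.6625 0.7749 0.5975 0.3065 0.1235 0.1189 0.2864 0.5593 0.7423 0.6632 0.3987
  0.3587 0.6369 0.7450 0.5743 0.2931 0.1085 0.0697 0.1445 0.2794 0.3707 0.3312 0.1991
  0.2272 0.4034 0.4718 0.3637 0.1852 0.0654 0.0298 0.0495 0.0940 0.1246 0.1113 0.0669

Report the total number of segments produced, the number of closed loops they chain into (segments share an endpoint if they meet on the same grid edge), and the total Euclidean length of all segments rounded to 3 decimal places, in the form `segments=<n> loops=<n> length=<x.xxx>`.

segments=20 loops=2 length=15.636

cell (5,7): code 0100 → (5.814,8.000)–(6.000,7.852)
cell (5,8): code 1100 → (5.227,9.000)–(5.814,8.000)
cell (5,9): code 1100 → (5.440,10.000)–(5.227,9.000)
cell (5,10): code 1000 → (6.000,10.547)–(5.440,10.000)
cell (6,7): code 0110 → (6.000,7.852)–(7.000,7.675)
cell (6,10): code 1001 → (7.000,10.731)–(6.000,10.547)
cell (7,0): code 0100 → (7.859,1.000)–(8.000,0.898)
cell (7,1): code 1100 → (7.418,2.000)–(7.859,1.000)
cell (7,2): code 1000 → (8.000,2.800)–(7.418,2.000)
cell (7,7): code 0010 → (7.000,7.675)–(7.620,8.000)
cell (7,8): code 0111 → (7.620,8.000)–(8.000,8.403)
cell (7,10): code 1001 → (8.000,10.114)–(7.000,10.731)
cell (8,0): code 0110 → (8.000,0.898)–(9.000,0.986)
cell (8,2): code 1001 → (9.000,2.656)–(8.000,2.800)
cell (8,8): code 0010 → (8.000,8.403)–(8.294,9.000)
cell (8,9): code 0011 → (8.294,9.000)–(8.091,10.000)
cell (8,10): code 0001 → (8.091,10.000)–(8.000,10.114)
cell (9,0): code 0010 → (9.000,0.986)–(9.017,1.000)
cell (9,1): code 0011 → (9.017,1.000)–(9.410,2.000)
cell (9,2): code 0001 → (9.410,2.000)–(9.000,2.656)
total: 20 segments, chained into 2 closed loop(s), length Σ = 15.635970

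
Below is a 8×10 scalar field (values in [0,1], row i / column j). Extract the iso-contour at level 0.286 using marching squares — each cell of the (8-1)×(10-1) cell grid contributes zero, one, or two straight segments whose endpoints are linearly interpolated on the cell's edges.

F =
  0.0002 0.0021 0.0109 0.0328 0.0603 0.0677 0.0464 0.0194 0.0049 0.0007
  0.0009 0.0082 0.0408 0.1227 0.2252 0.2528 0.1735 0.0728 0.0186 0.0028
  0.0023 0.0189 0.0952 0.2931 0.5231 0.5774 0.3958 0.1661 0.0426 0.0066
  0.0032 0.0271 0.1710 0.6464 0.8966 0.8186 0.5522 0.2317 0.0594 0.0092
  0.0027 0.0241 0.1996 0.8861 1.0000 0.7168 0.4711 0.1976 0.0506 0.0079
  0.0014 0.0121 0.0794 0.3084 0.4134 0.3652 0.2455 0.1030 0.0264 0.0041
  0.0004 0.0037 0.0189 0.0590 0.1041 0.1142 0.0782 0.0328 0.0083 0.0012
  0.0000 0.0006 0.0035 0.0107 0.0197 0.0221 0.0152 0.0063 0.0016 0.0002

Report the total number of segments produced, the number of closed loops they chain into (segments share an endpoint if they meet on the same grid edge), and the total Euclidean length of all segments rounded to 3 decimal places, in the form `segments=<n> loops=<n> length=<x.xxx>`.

cell (1,2): code 0100 → (1.958,3.000)–(2.000,2.964)
cell (1,3): code 1100 → (1.204,4.000)–(1.958,3.000)
cell (1,4): code 1100 → (1.102,5.000)–(1.204,4.000)
cell (1,5): code 1100 → (1.506,6.000)–(1.102,5.000)
cell (1,6): code 1000 → (2.000,6.478)–(1.506,6.000)
cell (2,2): code 0110 → (2.000,2.964)–(3.000,2.242)
cell (2,6): code 1001 → (3.000,6.831)–(2.000,6.478)
cell (3,2): code 0110 → (3.000,2.242)–(4.000,2.126)
cell (3,6): code 1001 → (4.000,6.677)–(3.000,6.831)
cell (4,2): code 0110 → (4.000,2.126)–(5.000,2.902)
cell (4,5): code 1011 → (5.000,5.662)–(4.820,6.000)
cell (4,6): code 0001 → (4.820,6.000)–(4.000,6.677)
cell (5,2): code 0010 → (5.000,2.902)–(5.090,3.000)
cell (5,3): code 0011 → (5.090,3.000)–(5.412,4.000)
cell (5,4): code 0011 → (5.412,4.000)–(5.316,5.000)
cell (5,5): code 0001 → (5.316,5.000)–(5.000,5.662)
total: 16 segments, chained into 1 closed loop(s), length Σ = 14.024480

segments=16 loops=1 length=14.024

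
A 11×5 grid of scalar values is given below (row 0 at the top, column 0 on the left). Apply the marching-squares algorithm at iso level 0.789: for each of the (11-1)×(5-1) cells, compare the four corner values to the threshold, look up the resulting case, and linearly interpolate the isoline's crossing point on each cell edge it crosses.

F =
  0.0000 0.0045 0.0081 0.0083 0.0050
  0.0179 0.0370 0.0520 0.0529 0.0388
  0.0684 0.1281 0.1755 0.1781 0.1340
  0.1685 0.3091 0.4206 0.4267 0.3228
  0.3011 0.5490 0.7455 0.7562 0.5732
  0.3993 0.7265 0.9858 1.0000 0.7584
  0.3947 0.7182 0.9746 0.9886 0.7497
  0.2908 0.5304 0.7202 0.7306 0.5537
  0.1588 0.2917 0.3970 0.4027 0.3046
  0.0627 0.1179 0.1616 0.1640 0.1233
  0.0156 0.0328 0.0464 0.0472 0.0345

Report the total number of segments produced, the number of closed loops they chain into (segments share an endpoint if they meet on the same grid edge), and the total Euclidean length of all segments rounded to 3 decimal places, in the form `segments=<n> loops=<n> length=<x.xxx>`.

segments=8 loops=1 length=8.516

cell (4,1): code 0100 → (4.181,2.000)–(5.000,1.241)
cell (4,2): code 1100 → (4.135,3.000)–(4.181,2.000)
cell (4,3): code 1000 → (5.000,3.873)–(4.135,3.000)
cell (5,1): code 0110 → (5.000,1.241)–(6.000,1.276)
cell (5,3): code 1001 → (6.000,3.835)–(5.000,3.873)
cell (6,1): code 0010 → (6.000,1.276)–(6.730,2.000)
cell (6,2): code 0011 → (6.730,2.000)–(6.774,3.000)
cell (6,3): code 0001 → (6.774,3.000)–(6.000,3.835)
total: 8 segments, chained into 1 closed loop(s), length Σ = 8.515910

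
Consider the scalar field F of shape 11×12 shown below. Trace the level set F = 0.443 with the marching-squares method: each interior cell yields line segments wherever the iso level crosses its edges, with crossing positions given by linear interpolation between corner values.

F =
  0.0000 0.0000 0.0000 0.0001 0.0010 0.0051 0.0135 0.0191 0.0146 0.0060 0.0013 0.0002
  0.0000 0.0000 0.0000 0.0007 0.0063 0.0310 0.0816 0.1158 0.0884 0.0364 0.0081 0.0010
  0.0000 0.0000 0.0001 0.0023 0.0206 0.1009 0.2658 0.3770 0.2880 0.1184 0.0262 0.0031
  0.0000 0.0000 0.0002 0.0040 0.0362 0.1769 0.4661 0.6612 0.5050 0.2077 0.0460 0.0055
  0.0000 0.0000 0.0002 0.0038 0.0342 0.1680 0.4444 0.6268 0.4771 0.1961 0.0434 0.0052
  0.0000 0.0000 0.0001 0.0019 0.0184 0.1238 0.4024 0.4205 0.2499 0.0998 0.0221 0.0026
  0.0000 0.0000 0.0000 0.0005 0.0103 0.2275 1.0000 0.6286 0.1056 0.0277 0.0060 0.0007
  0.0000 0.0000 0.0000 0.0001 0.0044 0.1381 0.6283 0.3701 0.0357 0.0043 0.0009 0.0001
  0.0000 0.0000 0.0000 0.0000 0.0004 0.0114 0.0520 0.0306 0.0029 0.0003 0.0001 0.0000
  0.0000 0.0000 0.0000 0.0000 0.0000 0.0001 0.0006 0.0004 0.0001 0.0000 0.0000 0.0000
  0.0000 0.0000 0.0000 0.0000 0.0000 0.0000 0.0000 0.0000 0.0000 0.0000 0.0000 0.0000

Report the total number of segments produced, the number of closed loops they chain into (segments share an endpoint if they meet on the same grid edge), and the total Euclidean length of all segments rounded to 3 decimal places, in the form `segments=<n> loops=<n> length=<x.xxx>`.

cell (2,5): code 0100 → (2.885,6.000)–(3.000,5.920)
cell (2,6): code 1100 → (2.232,7.000)–(2.885,6.000)
cell (2,7): code 1100 → (2.714,8.000)–(2.232,7.000)
cell (2,8): code 1000 → (3.000,8.209)–(2.714,8.000)
cell (3,5): code 0110 → (3.000,5.920)–(4.000,5.995)
cell (3,8): code 1001 → (4.000,8.121)–(3.000,8.209)
cell (4,5): code 0010 → (4.000,5.995)–(4.033,6.000)
cell (4,6): code 0011 → (4.033,6.000)–(4.891,7.000)
cell (4,7): code 0011 → (4.891,7.000)–(4.150,8.000)
cell (4,8): code 0001 → (4.150,8.000)–(4.000,8.121)
cell (5,5): code 0100 → (5.068,6.000)–(6.000,5.279)
cell (5,6): code 1100 → (5.108,7.000)–(5.068,6.000)
cell (5,7): code 1000 → (6.000,7.355)–(5.108,7.000)
cell (6,5): code 0110 → (6.000,5.279)–(7.000,5.622)
cell (6,6): code 1011 → (7.000,6.718)–(6.718,7.000)
cell (6,7): code 0001 → (6.718,7.000)–(6.000,7.355)
cell (7,5): code 0010 → (7.000,5.622)–(7.322,6.000)
cell (7,6): code 0001 → (7.322,6.000)–(7.000,6.718)
total: 18 segments, chained into 2 closed loop(s), length Σ = 14.272290

segments=18 loops=2 length=14.272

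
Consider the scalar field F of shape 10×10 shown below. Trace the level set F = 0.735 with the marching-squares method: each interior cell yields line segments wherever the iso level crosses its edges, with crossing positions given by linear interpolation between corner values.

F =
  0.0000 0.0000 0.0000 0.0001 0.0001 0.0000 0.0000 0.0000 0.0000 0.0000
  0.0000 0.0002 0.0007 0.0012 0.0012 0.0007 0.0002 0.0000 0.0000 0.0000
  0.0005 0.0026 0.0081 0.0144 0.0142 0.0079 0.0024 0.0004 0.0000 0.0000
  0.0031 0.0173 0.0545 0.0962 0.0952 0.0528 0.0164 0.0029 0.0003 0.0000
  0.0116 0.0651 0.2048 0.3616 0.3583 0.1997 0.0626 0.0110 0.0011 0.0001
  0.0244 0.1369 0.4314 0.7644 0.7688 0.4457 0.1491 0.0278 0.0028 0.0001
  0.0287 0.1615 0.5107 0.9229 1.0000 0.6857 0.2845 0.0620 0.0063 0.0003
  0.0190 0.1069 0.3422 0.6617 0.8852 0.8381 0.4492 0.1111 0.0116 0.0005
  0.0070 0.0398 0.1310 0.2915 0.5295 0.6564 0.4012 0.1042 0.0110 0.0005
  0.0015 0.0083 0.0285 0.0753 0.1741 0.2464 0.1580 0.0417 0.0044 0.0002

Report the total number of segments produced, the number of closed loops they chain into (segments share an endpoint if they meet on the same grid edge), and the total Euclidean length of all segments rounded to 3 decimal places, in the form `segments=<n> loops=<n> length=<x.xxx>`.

segments=12 loops=1 length=8.356

cell (4,2): code 0100 → (4.927,3.000)–(5.000,2.912)
cell (4,3): code 1100 → (4.918,4.000)–(4.927,3.000)
cell (4,4): code 1000 → (5.000,4.105)–(4.918,4.000)
cell (5,2): code 0110 → (5.000,2.912)–(6.000,2.544)
cell (5,4): code 1001 → (6.000,4.843)–(5.000,4.105)
cell (6,2): code 0010 → (6.000,2.544)–(6.719,3.000)
cell (6,3): code 0111 → (6.719,3.000)–(7.000,3.328)
cell (6,4): code 1101 → (6.323,5.000)–(6.000,4.843)
cell (6,5): code 1000 → (7.000,5.265)–(6.323,5.000)
cell (7,3): code 0010 → (7.000,3.328)–(7.422,4.000)
cell (7,4): code 0011 → (7.422,4.000)–(7.567,5.000)
cell (7,5): code 0001 → (7.567,5.000)–(7.000,5.265)
total: 12 segments, chained into 1 closed loop(s), length Σ = 8.356144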